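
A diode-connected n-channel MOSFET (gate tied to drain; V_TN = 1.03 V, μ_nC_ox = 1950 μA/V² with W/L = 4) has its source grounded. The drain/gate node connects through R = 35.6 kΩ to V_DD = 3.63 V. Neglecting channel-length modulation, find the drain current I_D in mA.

I_D = 0.0693 mA

With gate tied to drain, V_GS = V_DS ≥ V_GS − V_TN, so the device is in saturation.
k_n = μ_nC_ox · (W/L) = 7.8 mA/V².
KCL at the drain: ½ k_n (V_GS − V_TN)² = (V_DD − V_GS)/R.
Let x = V_GS − 1.03. Then 139 x² + x − 2.6 = 0, giving x = 0.133 V (positive root), so V_GS = 1.16 V.
I_D = (V_DD − V_GS)/R = (3.63 − 1.16) / 35.6 = 0.0693 mA.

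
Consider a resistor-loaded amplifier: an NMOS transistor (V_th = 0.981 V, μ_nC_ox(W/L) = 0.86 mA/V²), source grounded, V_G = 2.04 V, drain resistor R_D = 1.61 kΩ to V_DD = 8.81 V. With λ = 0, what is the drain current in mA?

V_GS = V_G = 2.04 V, so V_ov = 2.04 − 0.981 = 1.06 V.
Assume saturation: I_D = ½ k_n V_ov² = 0.5 × 0.86 × 1.06² = 0.482 mA, giving V_DS = V_DD − I_D R_D = 8.81 − 0.482 × 1.61 = 8.03 V.
V_DS = 8.03 V ≥ V_ov = 1.06 V, confirming saturation.

I_D = 0.482 mA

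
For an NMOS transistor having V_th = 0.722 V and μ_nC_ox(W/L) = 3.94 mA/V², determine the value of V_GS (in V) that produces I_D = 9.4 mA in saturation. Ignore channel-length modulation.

V_GS = 2.91 V

In saturation I_D = ½ k_n (V_GS − V_th)², so V_GS − V_th = √(2 I_D / k_n) = √(2 × 9.4 / 3.94) = 2.18 V.
V_GS = 0.722 + 2.18 = 2.91 V.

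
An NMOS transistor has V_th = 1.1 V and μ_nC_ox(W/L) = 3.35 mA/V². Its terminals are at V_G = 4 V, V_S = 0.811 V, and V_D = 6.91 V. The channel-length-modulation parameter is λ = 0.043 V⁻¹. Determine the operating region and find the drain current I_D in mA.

Saturation; I_D = 9.23 mA

V_GS = V_G − V_S = 4 − 0.811 = 3.19 V; V_DS = V_D − V_S = 6.91 − 0.811 = 6.1 V.
V_ov = V_GS − V_th = 3.19 − 1.1 = 2.09 V.
Since V_DS = 6.1 V ≥ V_ov = 2.09 V, the device is in saturation.
I_D = ½ k_n V_ov² (1 + λ V_DS) = 0.5 × 3.35 × 2.09² × (1 + 0.043 × 6.1) = 9.23 mA.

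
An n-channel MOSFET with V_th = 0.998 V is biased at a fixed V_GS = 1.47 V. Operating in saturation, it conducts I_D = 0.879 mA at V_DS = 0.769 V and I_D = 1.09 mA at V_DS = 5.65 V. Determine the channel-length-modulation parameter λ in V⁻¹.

λ = 0.0511 V⁻¹

With V_GS fixed, I_D ∝ (1 + λ V_DS) in saturation, so I_D2/I_D1 = (1 + λ V_DS2)/(1 + λ V_DS1).
1.09/0.879 = 1.24 = (1 + 5.65 λ)/(1 + 0.769 λ).
Solving: λ (I_D1 V_DS2 − I_D2 V_DS1) = I_D2 − I_D1, so λ = (1.09 − 0.879) / (0.879 × 5.65 − 1.09 × 0.769) = 0.211 / 4.13 = 0.0511 V⁻¹.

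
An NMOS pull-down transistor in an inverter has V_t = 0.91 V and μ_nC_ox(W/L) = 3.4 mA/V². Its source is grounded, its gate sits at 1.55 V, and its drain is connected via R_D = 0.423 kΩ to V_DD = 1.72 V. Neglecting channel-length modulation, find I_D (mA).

V_GS = V_G = 1.55 V, so V_ov = 1.55 − 0.91 = 0.64 V.
Assume saturation: I_D = ½ k_n V_ov² = 0.5 × 3.4 × 0.64² = 0.696 mA, giving V_DS = V_DD − I_D R_D = 1.72 − 0.696 × 0.423 = 1.43 V.
V_DS = 1.43 V ≥ V_ov = 0.64 V, confirming saturation.

I_D = 0.696 mA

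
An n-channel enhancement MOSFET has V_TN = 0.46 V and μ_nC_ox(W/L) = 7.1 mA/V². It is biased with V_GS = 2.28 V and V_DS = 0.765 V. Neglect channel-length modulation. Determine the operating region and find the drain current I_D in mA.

V_ov = V_GS − V_TN = 2.28 − 0.46 = 1.82 V.
Since V_DS = 0.765 V < V_ov = 1.82 V, the device is in the triode region.
I_D = k_n [V_ov · V_DS − ½ V_DS²] = 7.1 × [1.82 × 0.765 − 0.5 × 0.765²] = 7.81 mA.

Triode; I_D = 7.81 mA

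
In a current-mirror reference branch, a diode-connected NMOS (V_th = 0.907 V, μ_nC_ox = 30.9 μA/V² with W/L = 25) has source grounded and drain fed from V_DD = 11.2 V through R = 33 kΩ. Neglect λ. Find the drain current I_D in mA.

With gate tied to drain, V_GS = V_DS ≥ V_GS − V_th, so the device is in saturation.
k_n = μ_nC_ox · (W/L) = 0.7725 mA/V².
KCL at the drain: ½ k_n (V_GS − V_th)² = (V_DD − V_GS)/R.
Let x = V_GS − 0.907. Then 12.7 x² + x − 10.29 = 0, giving x = 0.86 V (positive root), so V_GS = 1.77 V.
I_D = (V_DD − V_GS)/R = (11.2 − 1.77) / 33 = 0.286 mA.

I_D = 0.286 mA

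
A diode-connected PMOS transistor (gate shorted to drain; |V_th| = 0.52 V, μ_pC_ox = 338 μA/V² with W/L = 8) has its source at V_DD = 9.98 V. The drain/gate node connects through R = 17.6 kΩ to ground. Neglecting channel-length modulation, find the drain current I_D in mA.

I_D = 0.503 mA

With gate tied to drain, V_SG = V_SD ≥ V_SG − |V_th|, so the device is in saturation.
k_p = μ_pC_ox · (W/L) = 2.704 mA/V².
KCL at the drain: ½ k_p (V_SG − |V_th|)² = (V_DD − V_SG)/R.
Let x = V_SG − 0.52. Then 23.8 x² + x − 9.46 = 0, giving x = 0.61 V (positive root), so V_SG = 1.13 V.
I_D = (V_DD − V_SG)/R = (9.98 − 1.13) / 17.6 = 0.503 mA.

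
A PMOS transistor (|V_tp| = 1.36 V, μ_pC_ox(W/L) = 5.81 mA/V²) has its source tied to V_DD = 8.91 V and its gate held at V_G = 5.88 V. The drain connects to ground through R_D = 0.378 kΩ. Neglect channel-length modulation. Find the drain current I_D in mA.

I_D = 8.10 mA

V_SG = V_DD − V_G = 8.91 − 5.88 = 3.03 V, so V_ov = 3.03 − 1.36 = 1.67 V.
Assume saturation: I_D = ½ k_p V_ov² = 0.5 × 5.81 × 1.67² = 8.1 mA, giving V_SD = V_DD − I_D R_D = 8.91 − 8.1 × 0.378 = 5.85 V.
V_SD = 5.85 V ≥ V_ov = 1.67 V, confirming saturation.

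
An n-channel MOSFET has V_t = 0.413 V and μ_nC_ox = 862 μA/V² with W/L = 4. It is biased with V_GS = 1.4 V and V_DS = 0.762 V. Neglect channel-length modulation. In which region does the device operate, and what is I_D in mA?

Triode; I_D = 1.59 mA

k_n = μ_nC_ox · (W/L) = 3.448 mA/V².
V_ov = V_GS − V_t = 1.4 − 0.413 = 0.987 V.
Since V_DS = 0.762 V < V_ov = 0.987 V, the device is in the triode region.
I_D = k_n [V_ov · V_DS − ½ V_DS²] = 3.448 × [0.987 × 0.762 − 0.5 × 0.762²] = 1.59 mA.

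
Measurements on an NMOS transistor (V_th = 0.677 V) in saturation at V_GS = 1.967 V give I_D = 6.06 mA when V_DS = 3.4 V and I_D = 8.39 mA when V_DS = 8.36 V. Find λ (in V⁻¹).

With V_GS fixed, I_D ∝ (1 + λ V_DS) in saturation, so I_D2/I_D1 = (1 + λ V_DS2)/(1 + λ V_DS1).
8.39/6.06 = 1.384 = (1 + 8.36 λ)/(1 + 3.4 λ).
Solving: λ (I_D1 V_DS2 − I_D2 V_DS1) = I_D2 − I_D1, so λ = (8.39 − 6.06) / (6.06 × 8.36 − 8.39 × 3.4) = 2.33 / 22.1 = 0.105 V⁻¹.

λ = 0.105 V⁻¹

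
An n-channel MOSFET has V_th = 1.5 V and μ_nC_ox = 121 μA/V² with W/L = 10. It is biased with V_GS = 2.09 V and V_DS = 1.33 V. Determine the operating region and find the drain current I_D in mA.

k_n = μ_nC_ox · (W/L) = 1.21 mA/V².
V_ov = V_GS − V_th = 2.09 − 1.5 = 0.59 V.
Since V_DS = 1.33 V ≥ V_ov = 0.59 V, the device is in saturation.
I_D = ½ k_n V_ov² = 0.5 × 1.21 × 0.59² = 0.211 mA.

Saturation; I_D = 0.211 mA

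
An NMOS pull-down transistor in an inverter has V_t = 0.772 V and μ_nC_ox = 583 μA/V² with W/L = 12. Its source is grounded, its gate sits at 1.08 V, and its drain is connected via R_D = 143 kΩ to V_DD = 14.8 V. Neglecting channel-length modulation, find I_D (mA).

V_GS = V_G = 1.08 V, so V_ov = 1.08 − 0.772 = 0.308 V.
k_n = μ_nC_ox · (W/L) = 6.996 mA/V².
Assume saturation: I_D = ½ k_n V_ov² = 0.5 × 6.996 × 0.308² = 0.332 mA, giving V_DS = V_DD − I_D R_D = 14.8 − 0.332 × 143 = -32.7 V.
But -32.7 V < V_ov = 0.308 V, so the device is actually in triode.
In triode I_D = k_n[V_ov V_DS − ½ V_DS²] and I_D = (V_DD − V_DS)/R_D. Equating: 500 V_DS² − 309.1 V_DS + 14.8 = 0, giving V_DS = 0.0523 V (the root below V_ov).
I_D = (14.8 − 0.0523) / 143 = 0.103 mA.

I_D = 0.103 mA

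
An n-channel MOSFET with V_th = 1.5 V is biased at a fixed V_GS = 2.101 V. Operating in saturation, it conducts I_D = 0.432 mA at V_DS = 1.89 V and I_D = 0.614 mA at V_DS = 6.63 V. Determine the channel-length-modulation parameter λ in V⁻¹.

With V_GS fixed, I_D ∝ (1 + λ V_DS) in saturation, so I_D2/I_D1 = (1 + λ V_DS2)/(1 + λ V_DS1).
0.614/0.432 = 1.421 = (1 + 6.63 λ)/(1 + 1.89 λ).
Solving: λ (I_D1 V_DS2 − I_D2 V_DS1) = I_D2 − I_D1, so λ = (0.614 − 0.432) / (0.432 × 6.63 − 0.614 × 1.89) = 0.182 / 1.7 = 0.107 V⁻¹.

λ = 0.107 V⁻¹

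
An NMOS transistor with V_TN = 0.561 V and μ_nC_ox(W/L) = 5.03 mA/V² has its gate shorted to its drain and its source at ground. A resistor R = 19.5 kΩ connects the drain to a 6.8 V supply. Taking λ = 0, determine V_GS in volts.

V_GS = 0.908 V

With gate tied to drain, V_GS = V_DS ≥ V_GS − V_TN, so the device is in saturation.
KCL at the drain: ½ k_n (V_GS − V_TN)² = (V_DD − V_GS)/R.
Let x = V_GS − 0.561. Then 49 x² + x − 6.239 = 0, giving x = 0.347 V (positive root), so V_GS = 0.908 V.
I_D = (V_DD − V_GS)/R = (6.8 − 0.908) / 19.5 = 0.302 mA.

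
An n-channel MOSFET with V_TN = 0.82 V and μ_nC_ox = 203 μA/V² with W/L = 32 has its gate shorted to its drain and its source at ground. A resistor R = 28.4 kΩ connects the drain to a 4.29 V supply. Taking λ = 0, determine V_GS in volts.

V_GS = 1.01 V

With gate tied to drain, V_GS = V_DS ≥ V_GS − V_TN, so the device is in saturation.
k_n = μ_nC_ox · (W/L) = 6.496 mA/V².
KCL at the drain: ½ k_n (V_GS − V_TN)² = (V_DD − V_GS)/R.
Let x = V_GS − 0.82. Then 92.2 x² + x − 3.47 = 0, giving x = 0.189 V (positive root), so V_GS = 1.01 V.
I_D = (V_DD − V_GS)/R = (4.29 − 1.01) / 28.4 = 0.116 mA.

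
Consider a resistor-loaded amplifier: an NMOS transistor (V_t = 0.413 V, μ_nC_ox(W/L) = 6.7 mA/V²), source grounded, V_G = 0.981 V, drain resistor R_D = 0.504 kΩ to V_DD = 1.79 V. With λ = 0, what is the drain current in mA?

I_D = 1.08 mA

V_GS = V_G = 0.981 V, so V_ov = 0.981 − 0.413 = 0.568 V.
Assume saturation: I_D = ½ k_n V_ov² = 0.5 × 6.7 × 0.568² = 1.08 mA, giving V_DS = V_DD − I_D R_D = 1.79 − 1.08 × 0.504 = 1.25 V.
V_DS = 1.25 V ≥ V_ov = 0.568 V, confirming saturation.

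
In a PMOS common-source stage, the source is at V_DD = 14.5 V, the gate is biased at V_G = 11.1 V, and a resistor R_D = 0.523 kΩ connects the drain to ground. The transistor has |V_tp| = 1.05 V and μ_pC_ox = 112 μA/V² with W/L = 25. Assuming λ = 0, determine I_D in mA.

I_D = 7.73 mA

V_SG = V_DD − V_G = 14.5 − 11.1 = 3.4 V, so V_ov = 3.4 − 1.05 = 2.35 V.
k_p = μ_pC_ox · (W/L) = 2.8 mA/V².
Assume saturation: I_D = ½ k_p V_ov² = 0.5 × 2.8 × 2.35² = 7.73 mA, giving V_SD = V_DD − I_D R_D = 14.5 − 7.73 × 0.523 = 10.5 V.
V_SD = 10.5 V ≥ V_ov = 2.35 V, confirming saturation.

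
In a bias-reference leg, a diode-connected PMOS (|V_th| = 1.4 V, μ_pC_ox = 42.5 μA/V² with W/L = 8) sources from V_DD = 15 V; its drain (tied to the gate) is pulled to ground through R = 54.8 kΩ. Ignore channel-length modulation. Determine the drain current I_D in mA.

With gate tied to drain, V_SG = V_SD ≥ V_SG − |V_th|, so the device is in saturation.
k_p = μ_pC_ox · (W/L) = 0.34 mA/V².
KCL at the drain: ½ k_p (V_SG − |V_th|)² = (V_DD − V_SG)/R.
Let x = V_SG − 1.4. Then 9.32 x² + x − 13.6 = 0, giving x = 1.16 V (positive root), so V_SG = 2.56 V.
I_D = (V_DD − V_SG)/R = (15 − 2.56) / 54.8 = 0.227 mA.

I_D = 0.227 mA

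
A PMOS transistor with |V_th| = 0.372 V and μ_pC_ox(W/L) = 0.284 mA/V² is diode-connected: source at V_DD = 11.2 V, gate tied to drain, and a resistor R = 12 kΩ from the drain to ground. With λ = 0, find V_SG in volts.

With gate tied to drain, V_SG = V_SD ≥ V_SG − |V_th|, so the device is in saturation.
KCL at the drain: ½ k_p (V_SG − |V_th|)² = (V_DD − V_SG)/R.
Let x = V_SG − 0.372. Then 1.7 x² + x − 10.83 = 0, giving x = 2.24 V (positive root), so V_SG = 2.62 V.
I_D = (V_DD − V_SG)/R = (11.2 − 2.62) / 12 = 0.715 mA.

V_SG = 2.62 V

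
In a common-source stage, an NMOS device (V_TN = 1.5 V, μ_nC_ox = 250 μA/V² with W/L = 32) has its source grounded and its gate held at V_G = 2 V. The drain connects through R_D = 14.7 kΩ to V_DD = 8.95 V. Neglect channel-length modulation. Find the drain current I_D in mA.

V_GS = V_G = 2 V, so V_ov = 2 − 1.5 = 0.5 V.
k_n = μ_nC_ox · (W/L) = 8 mA/V².
Assume saturation: I_D = ½ k_n V_ov² = 0.5 × 8 × 0.5² = 1 mA, giving V_DS = V_DD − I_D R_D = 8.95 − 1 × 14.7 = -5.75 V.
But -5.75 V < V_ov = 0.5 V, so the device is actually in triode.
In triode I_D = k_n[V_ov V_DS − ½ V_DS²] and I_D = (V_DD − V_DS)/R_D. Equating: 58.8 V_DS² − 59.8 V_DS + 8.95 = 0, giving V_DS = 0.182 V (the root below V_ov).
I_D = (8.95 − 0.182) / 14.7 = 0.596 mA.

I_D = 0.596 mA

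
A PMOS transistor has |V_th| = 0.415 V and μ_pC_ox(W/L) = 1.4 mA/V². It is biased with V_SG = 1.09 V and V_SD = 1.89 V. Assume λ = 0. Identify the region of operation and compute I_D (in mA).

V_ov = V_SG − |V_th| = 1.09 − 0.415 = 0.675 V.
Since V_SD = 1.89 V ≥ V_ov = 0.675 V, the device is in saturation.
I_D = ½ k_p V_ov² = 0.5 × 1.4 × 0.675² = 0.319 mA.

Saturation; I_D = 0.319 mA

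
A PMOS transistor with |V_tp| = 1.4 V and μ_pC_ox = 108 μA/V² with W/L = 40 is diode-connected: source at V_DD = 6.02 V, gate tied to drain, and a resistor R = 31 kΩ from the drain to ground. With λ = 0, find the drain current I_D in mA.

I_D = 0.141 mA

With gate tied to drain, V_SG = V_SD ≥ V_SG − |V_tp|, so the device is in saturation.
k_p = μ_pC_ox · (W/L) = 4.32 mA/V².
KCL at the drain: ½ k_p (V_SG − |V_tp|)² = (V_DD − V_SG)/R.
Let x = V_SG − 1.4. Then 67 x² + x − 4.62 = 0, giving x = 0.255 V (positive root), so V_SG = 1.66 V.
I_D = (V_DD − V_SG)/R = (6.02 − 1.66) / 31 = 0.141 mA.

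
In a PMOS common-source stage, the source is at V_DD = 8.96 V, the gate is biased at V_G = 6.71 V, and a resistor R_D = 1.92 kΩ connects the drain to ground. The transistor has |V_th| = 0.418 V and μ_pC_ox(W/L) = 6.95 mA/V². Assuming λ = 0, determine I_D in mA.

V_SG = V_DD − V_G = 8.96 − 6.71 = 2.25 V, so V_ov = 2.25 − 0.418 = 1.83 V.
Assume saturation: I_D = ½ k_p V_ov² = 0.5 × 6.95 × 1.83² = 11.7 mA, giving V_SD = V_DD − I_D R_D = 8.96 − 11.7 × 1.92 = -13.4 V.
But -13.4 V < V_ov = 1.83 V, so the device is actually in triode.
In triode I_D = k_p[V_ov V_SD − ½ V_SD²] and I_D = (V_DD − V_SD)/R_D. Equating: 6.67 V_SD² − 25.45 V_SD + 8.96 = 0, giving V_SD = 0.393 V (the root below V_ov).
I_D = (8.96 − 0.393) / 1.92 = 4.46 mA.

I_D = 4.46 mA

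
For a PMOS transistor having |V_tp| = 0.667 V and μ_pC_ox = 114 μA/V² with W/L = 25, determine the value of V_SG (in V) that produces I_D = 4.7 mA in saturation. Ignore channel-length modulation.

V_SG = 2.48 V

k_p = μ_pC_ox · (W/L) = 2.85 mA/V².
In saturation I_D = ½ k_p (V_SG − |V_tp|)², so V_SG − |V_tp| = √(2 I_D / k_p) = √(2 × 4.7 / 2.85) = 1.82 V.
V_SG = 0.667 + 1.82 = 2.48 V.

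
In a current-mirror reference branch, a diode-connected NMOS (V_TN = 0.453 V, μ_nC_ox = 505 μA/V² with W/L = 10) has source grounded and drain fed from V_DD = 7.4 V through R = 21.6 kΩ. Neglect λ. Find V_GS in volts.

V_GS = 0.801 V

With gate tied to drain, V_GS = V_DS ≥ V_GS − V_TN, so the device is in saturation.
k_n = μ_nC_ox · (W/L) = 5.05 mA/V².
KCL at the drain: ½ k_n (V_GS − V_TN)² = (V_DD − V_GS)/R.
Let x = V_GS − 0.453. Then 54.5 x² + x − 6.947 = 0, giving x = 0.348 V (positive root), so V_GS = 0.801 V.
I_D = (V_DD − V_GS)/R = (7.4 − 0.801) / 21.6 = 0.306 mA.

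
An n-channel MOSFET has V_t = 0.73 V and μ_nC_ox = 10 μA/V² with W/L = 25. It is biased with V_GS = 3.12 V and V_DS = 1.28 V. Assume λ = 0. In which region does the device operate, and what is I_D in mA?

Triode; I_D = 0.560 mA

k_n = μ_nC_ox · (W/L) = 0.25 mA/V².
V_ov = V_GS − V_t = 3.12 − 0.73 = 2.39 V.
Since V_DS = 1.28 V < V_ov = 2.39 V, the device is in the triode region.
I_D = k_n [V_ov · V_DS − ½ V_DS²] = 0.25 × [2.39 × 1.28 − 0.5 × 1.28²] = 0.56 mA.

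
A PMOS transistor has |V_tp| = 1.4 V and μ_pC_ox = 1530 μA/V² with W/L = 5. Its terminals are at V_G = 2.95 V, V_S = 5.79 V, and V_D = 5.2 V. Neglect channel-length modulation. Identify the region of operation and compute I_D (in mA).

Triode; I_D = 5.17 mA

V_SG = V_S − V_G = 5.79 − 2.95 = 2.84 V; V_SD = V_S − V_D = 5.79 − 5.2 = 0.59 V.
k_p = μ_pC_ox · (W/L) = 7.65 mA/V².
V_ov = V_SG − |V_tp| = 2.84 − 1.4 = 1.44 V.
Since V_SD = 0.59 V < V_ov = 1.44 V, the device is in the triode region.
I_D = k_p [V_ov · V_SD − ½ V_SD²] = 7.65 × [1.44 × 0.59 − 0.5 × 0.59²] = 5.17 mA.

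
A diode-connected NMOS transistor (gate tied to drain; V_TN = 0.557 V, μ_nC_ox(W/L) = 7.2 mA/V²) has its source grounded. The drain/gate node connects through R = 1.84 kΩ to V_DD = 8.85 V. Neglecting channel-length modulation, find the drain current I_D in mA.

I_D = 3.94 mA

With gate tied to drain, V_GS = V_DS ≥ V_GS − V_TN, so the device is in saturation.
KCL at the drain: ½ k_n (V_GS − V_TN)² = (V_DD − V_GS)/R.
Let x = V_GS − 0.557. Then 6.62 x² + x − 8.293 = 0, giving x = 1.05 V (positive root), so V_GS = 1.6 V.
I_D = (V_DD − V_GS)/R = (8.85 − 1.6) / 1.84 = 3.94 mA.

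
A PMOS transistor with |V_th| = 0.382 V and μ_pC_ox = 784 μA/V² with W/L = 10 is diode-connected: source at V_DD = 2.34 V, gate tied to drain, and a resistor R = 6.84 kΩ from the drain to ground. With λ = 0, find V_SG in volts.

With gate tied to drain, V_SG = V_SD ≥ V_SG − |V_th|, so the device is in saturation.
k_p = μ_pC_ox · (W/L) = 7.84 mA/V².
KCL at the drain: ½ k_p (V_SG − |V_th|)² = (V_DD − V_SG)/R.
Let x = V_SG − 0.382. Then 26.8 x² + x − 1.958 = 0, giving x = 0.252 V (positive root), so V_SG = 0.634 V.
I_D = (V_DD − V_SG)/R = (2.34 − 0.634) / 6.84 = 0.249 mA.

V_SG = 0.634 V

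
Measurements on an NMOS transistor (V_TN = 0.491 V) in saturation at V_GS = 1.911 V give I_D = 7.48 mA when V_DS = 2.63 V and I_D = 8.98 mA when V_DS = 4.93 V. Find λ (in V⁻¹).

λ = 0.113 V⁻¹

With V_GS fixed, I_D ∝ (1 + λ V_DS) in saturation, so I_D2/I_D1 = (1 + λ V_DS2)/(1 + λ V_DS1).
8.98/7.48 = 1.201 = (1 + 4.93 λ)/(1 + 2.63 λ).
Solving: λ (I_D1 V_DS2 − I_D2 V_DS1) = I_D2 − I_D1, so λ = (8.98 − 7.48) / (7.48 × 4.93 − 8.98 × 2.63) = 1.5 / 13.3 = 0.113 V⁻¹.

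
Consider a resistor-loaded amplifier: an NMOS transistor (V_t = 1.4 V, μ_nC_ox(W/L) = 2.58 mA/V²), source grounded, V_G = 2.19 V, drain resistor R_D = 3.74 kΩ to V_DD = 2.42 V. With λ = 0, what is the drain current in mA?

V_GS = V_G = 2.19 V, so V_ov = 2.19 − 1.4 = 0.79 V.
Assume saturation: I_D = ½ k_n V_ov² = 0.5 × 2.58 × 0.79² = 0.805 mA, giving V_DS = V_DD − I_D R_D = 2.42 − 0.805 × 3.74 = -0.591 V.
But -0.591 V < V_ov = 0.79 V, so the device is actually in triode.
In triode I_D = k_n[V_ov V_DS − ½ V_DS²] and I_D = (V_DD − V_DS)/R_D. Equating: 4.82 V_DS² − 8.623 V_DS + 2.42 = 0, giving V_DS = 0.349 V (the root below V_ov).
I_D = (2.42 − 0.349) / 3.74 = 0.554 mA.

I_D = 0.554 mA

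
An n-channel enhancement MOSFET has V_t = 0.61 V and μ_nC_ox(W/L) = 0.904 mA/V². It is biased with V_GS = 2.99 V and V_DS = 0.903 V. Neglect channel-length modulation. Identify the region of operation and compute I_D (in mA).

V_ov = V_GS − V_t = 2.99 − 0.61 = 2.38 V.
Since V_DS = 0.903 V < V_ov = 2.38 V, the device is in the triode region.
I_D = k_n [V_ov · V_DS − ½ V_DS²] = 0.904 × [2.38 × 0.903 − 0.5 × 0.903²] = 1.57 mA.

Triode; I_D = 1.57 mA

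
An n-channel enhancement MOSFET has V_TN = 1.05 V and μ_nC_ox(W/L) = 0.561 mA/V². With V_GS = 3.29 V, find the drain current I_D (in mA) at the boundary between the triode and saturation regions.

I_D = 1.41 mA

At the boundary V_DS = V_ov = V_GS − V_TN = 3.29 − 1.05 = 2.24 V.
I_D = ½ k_n V_ov² = 0.5 × 0.561 × 2.24² = 1.41 mA.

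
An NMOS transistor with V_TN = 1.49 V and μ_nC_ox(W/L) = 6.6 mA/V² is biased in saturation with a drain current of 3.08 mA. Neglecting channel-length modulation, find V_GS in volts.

In saturation I_D = ½ k_n (V_GS − V_TN)², so V_GS − V_TN = √(2 I_D / k_n) = √(2 × 3.08 / 6.6) = 0.966 V.
V_GS = 1.49 + 0.966 = 2.46 V.

V_GS = 2.46 V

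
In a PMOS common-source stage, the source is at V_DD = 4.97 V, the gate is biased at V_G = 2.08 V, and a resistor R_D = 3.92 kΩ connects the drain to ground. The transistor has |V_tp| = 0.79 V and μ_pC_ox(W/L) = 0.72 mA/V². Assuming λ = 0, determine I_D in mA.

V_SG = V_DD − V_G = 4.97 − 2.08 = 2.89 V, so V_ov = 2.89 − 0.79 = 2.1 V.
Assume saturation: I_D = ½ k_p V_ov² = 0.5 × 0.72 × 2.1² = 1.59 mA, giving V_SD = V_DD − I_D R_D = 4.97 − 1.59 × 3.92 = -1.25 V.
But -1.25 V < V_ov = 2.1 V, so the device is actually in triode.
In triode I_D = k_p[V_ov V_SD − ½ V_SD²] and I_D = (V_DD − V_SD)/R_D. Equating: 1.41 V_SD² − 6.927 V_SD + 4.97 = 0, giving V_SD = 0.873 V (the root below V_ov).
I_D = (4.97 − 0.873) / 3.92 = 1.05 mA.

I_D = 1.05 mA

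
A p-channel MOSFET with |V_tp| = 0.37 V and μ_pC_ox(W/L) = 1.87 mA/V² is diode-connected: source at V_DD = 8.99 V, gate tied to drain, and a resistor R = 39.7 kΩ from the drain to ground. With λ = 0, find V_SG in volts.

V_SG = 0.839 V

With gate tied to drain, V_SG = V_SD ≥ V_SG − |V_tp|, so the device is in saturation.
KCL at the drain: ½ k_p (V_SG − |V_tp|)² = (V_DD − V_SG)/R.
Let x = V_SG − 0.37. Then 37.1 x² + x − 8.62 = 0, giving x = 0.469 V (positive root), so V_SG = 0.839 V.
I_D = (V_DD − V_SG)/R = (8.99 − 0.839) / 39.7 = 0.205 mA.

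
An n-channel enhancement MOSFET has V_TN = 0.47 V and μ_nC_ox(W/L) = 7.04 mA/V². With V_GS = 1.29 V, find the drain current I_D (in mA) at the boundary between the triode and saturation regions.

At the boundary V_DS = V_ov = V_GS − V_TN = 1.29 − 0.47 = 0.82 V.
I_D = ½ k_n V_ov² = 0.5 × 7.04 × 0.82² = 2.37 mA.

I_D = 2.37 mA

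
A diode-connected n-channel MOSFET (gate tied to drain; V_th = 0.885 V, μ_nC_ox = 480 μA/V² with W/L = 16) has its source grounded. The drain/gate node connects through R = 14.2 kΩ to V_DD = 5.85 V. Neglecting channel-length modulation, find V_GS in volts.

With gate tied to drain, V_GS = V_DS ≥ V_GS − V_th, so the device is in saturation.
k_n = μ_nC_ox · (W/L) = 7.68 mA/V².
KCL at the drain: ½ k_n (V_GS − V_th)² = (V_DD − V_GS)/R.
Let x = V_GS − 0.885. Then 54.5 x² + x − 4.965 = 0, giving x = 0.293 V (positive root), so V_GS = 1.18 V.
I_D = (V_DD − V_GS)/R = (5.85 − 1.18) / 14.2 = 0.329 mA.

V_GS = 1.18 V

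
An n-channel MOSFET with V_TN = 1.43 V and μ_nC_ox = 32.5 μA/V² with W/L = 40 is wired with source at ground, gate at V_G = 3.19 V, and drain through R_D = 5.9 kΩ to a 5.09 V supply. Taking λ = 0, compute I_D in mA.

I_D = 0.796 mA

V_GS = V_G = 3.19 V, so V_ov = 3.19 − 1.43 = 1.76 V.
k_n = μ_nC_ox · (W/L) = 1.3 mA/V².
Assume saturation: I_D = ½ k_n V_ov² = 0.5 × 1.3 × 1.76² = 2.01 mA, giving V_DS = V_DD − I_D R_D = 5.09 − 2.01 × 5.9 = -6.79 V.
But -6.79 V < V_ov = 1.76 V, so the device is actually in triode.
In triode I_D = k_n[V_ov V_DS − ½ V_DS²] and I_D = (V_DD − V_DS)/R_D. Equating: 3.84 V_DS² − 14.5 V_DS + 5.09 = 0, giving V_DS = 0.392 V (the root below V_ov).
I_D = (5.09 − 0.392) / 5.9 = 0.796 mA.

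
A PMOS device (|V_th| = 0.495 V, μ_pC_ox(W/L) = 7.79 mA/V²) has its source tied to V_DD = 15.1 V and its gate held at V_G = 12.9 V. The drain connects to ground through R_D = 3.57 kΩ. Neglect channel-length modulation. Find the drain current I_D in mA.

I_D = 4.13 mA

V_SG = V_DD − V_G = 15.1 − 12.9 = 2.2 V, so V_ov = 2.2 − 0.495 = 1.7 V.
Assume saturation: I_D = ½ k_p V_ov² = 0.5 × 7.79 × 1.7² = 11.3 mA, giving V_SD = V_DD − I_D R_D = 15.1 − 11.3 × 3.57 = -25.3 V.
But -25.3 V < V_ov = 1.7 V, so the device is actually in triode.
In triode I_D = k_p[V_ov V_SD − ½ V_SD²] and I_D = (V_DD − V_SD)/R_D. Equating: 13.9 V_SD² − 48.42 V_SD + 15.1 = 0, giving V_SD = 0.346 V (the root below V_ov).
I_D = (15.1 − 0.346) / 3.57 = 4.13 mA.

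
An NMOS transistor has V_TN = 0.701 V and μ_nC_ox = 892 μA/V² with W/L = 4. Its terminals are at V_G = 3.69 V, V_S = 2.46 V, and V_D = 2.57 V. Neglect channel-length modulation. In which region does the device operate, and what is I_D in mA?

V_GS = V_G − V_S = 3.69 − 2.46 = 1.23 V; V_DS = V_D − V_S = 2.57 − 2.46 = 0.11 V.
k_n = μ_nC_ox · (W/L) = 3.568 mA/V².
V_ov = V_GS − V_TN = 1.23 − 0.701 = 0.529 V.
Since V_DS = 0.11 V < V_ov = 0.529 V, the device is in the triode region.
I_D = k_n [V_ov · V_DS − ½ V_DS²] = 3.568 × [0.529 × 0.11 − 0.5 × 0.11²] = 0.186 mA.

Triode; I_D = 0.186 mA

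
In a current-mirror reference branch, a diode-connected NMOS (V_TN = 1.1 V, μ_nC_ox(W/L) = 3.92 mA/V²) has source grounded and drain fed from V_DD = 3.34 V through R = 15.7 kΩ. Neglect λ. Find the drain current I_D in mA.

With gate tied to drain, V_GS = V_DS ≥ V_GS − V_TN, so the device is in saturation.
KCL at the drain: ½ k_n (V_GS − V_TN)² = (V_DD − V_GS)/R.
Let x = V_GS − 1.1. Then 30.8 x² + x − 2.24 = 0, giving x = 0.254 V (positive root), so V_GS = 1.35 V.
I_D = (V_DD − V_GS)/R = (3.34 − 1.35) / 15.7 = 0.126 mA.

I_D = 0.126 mA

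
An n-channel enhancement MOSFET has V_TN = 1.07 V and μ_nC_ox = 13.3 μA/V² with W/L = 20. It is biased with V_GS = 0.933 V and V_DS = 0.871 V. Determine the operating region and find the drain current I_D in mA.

Cutoff; I_D = 0 mA

V_GS = 0.933 V < V_TN = 1.07 V, so the transistor is in cutoff.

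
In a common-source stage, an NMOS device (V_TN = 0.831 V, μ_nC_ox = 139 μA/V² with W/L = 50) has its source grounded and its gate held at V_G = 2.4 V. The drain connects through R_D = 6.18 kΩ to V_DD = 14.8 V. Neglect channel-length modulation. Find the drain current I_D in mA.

V_GS = V_G = 2.4 V, so V_ov = 2.4 − 0.831 = 1.57 V.
k_n = μ_nC_ox · (W/L) = 6.95 mA/V².
Assume saturation: I_D = ½ k_n V_ov² = 0.5 × 6.95 × 1.57² = 8.55 mA, giving V_DS = V_DD − I_D R_D = 14.8 − 8.55 × 6.18 = -38.1 V.
But -38.1 V < V_ov = 1.57 V, so the device is actually in triode.
In triode I_D = k_n[V_ov V_DS − ½ V_DS²] and I_D = (V_DD − V_DS)/R_D. Equating: 21.5 V_DS² − 68.39 V_DS + 14.8 = 0, giving V_DS = 0.234 V (the root below V_ov).
I_D = (14.8 − 0.234) / 6.18 = 2.36 mA.

I_D = 2.36 mA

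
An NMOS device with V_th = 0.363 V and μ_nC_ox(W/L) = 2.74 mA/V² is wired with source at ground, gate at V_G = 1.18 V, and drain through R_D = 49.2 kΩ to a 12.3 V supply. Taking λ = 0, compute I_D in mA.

V_GS = V_G = 1.18 V, so V_ov = 1.18 − 0.363 = 0.817 V.
Assume saturation: I_D = ½ k_n V_ov² = 0.5 × 2.74 × 0.817² = 0.914 mA, giving V_DS = V_DD − I_D R_D = 12.3 − 0.914 × 49.2 = -32.7 V.
But -32.7 V < V_ov = 0.817 V, so the device is actually in triode.
In triode I_D = k_n[V_ov V_DS − ½ V_DS²] and I_D = (V_DD − V_DS)/R_D. Equating: 67.4 V_DS² − 111.1 V_DS + 12.3 = 0, giving V_DS = 0.119 V (the root below V_ov).
I_D = (12.3 − 0.119) / 49.2 = 0.248 mA.

I_D = 0.248 mA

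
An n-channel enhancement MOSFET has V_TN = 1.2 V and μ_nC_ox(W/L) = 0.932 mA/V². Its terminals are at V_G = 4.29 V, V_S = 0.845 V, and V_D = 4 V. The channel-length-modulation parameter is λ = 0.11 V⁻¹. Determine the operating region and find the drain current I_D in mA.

V_GS = V_G − V_S = 4.29 − 0.845 = 3.45 V; V_DS = V_D − V_S = 4 − 0.845 = 3.16 V.
V_ov = V_GS − V_TN = 3.45 − 1.2 = 2.25 V.
Since V_DS = 3.16 V ≥ V_ov = 2.25 V, the device is in saturation.
I_D = ½ k_n V_ov² (1 + λ V_DS) = 0.5 × 0.932 × 2.25² × (1 + 0.11 × 3.16) = 3.16 mA.

Saturation; I_D = 3.16 mA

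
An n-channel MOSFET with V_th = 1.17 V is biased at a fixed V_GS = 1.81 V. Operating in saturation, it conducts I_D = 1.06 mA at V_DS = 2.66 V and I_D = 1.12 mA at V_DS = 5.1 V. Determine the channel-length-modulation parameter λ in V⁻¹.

λ = 0.0247 V⁻¹

With V_GS fixed, I_D ∝ (1 + λ V_DS) in saturation, so I_D2/I_D1 = (1 + λ V_DS2)/(1 + λ V_DS1).
1.12/1.06 = 1.057 = (1 + 5.1 λ)/(1 + 2.66 λ).
Solving: λ (I_D1 V_DS2 − I_D2 V_DS1) = I_D2 − I_D1, so λ = (1.12 − 1.06) / (1.06 × 5.1 − 1.12 × 2.66) = 0.06 / 2.43 = 0.0247 V⁻¹.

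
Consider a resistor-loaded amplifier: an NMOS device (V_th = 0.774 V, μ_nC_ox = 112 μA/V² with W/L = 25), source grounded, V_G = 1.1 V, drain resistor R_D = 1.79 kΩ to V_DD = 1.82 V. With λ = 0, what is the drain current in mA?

V_GS = V_G = 1.1 V, so V_ov = 1.1 − 0.774 = 0.326 V.
k_n = μ_nC_ox · (W/L) = 2.8 mA/V².
Assume saturation: I_D = ½ k_n V_ov² = 0.5 × 2.8 × 0.326² = 0.149 mA, giving V_DS = V_DD − I_D R_D = 1.82 − 0.149 × 1.79 = 1.55 V.
V_DS = 1.55 V ≥ V_ov = 0.326 V, confirming saturation.

I_D = 0.149 mA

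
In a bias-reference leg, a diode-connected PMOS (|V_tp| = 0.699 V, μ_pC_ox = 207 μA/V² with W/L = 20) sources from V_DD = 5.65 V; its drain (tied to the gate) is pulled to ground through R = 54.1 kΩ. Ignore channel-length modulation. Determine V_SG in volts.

V_SG = 0.905 V

With gate tied to drain, V_SG = V_SD ≥ V_SG − |V_tp|, so the device is in saturation.
k_p = μ_pC_ox · (W/L) = 4.14 mA/V².
KCL at the drain: ½ k_p (V_SG − |V_tp|)² = (V_DD − V_SG)/R.
Let x = V_SG − 0.699. Then 112 x² + x − 4.951 = 0, giving x = 0.206 V (positive root), so V_SG = 0.905 V.
I_D = (V_DD − V_SG)/R = (5.65 − 0.905) / 54.1 = 0.0877 mA.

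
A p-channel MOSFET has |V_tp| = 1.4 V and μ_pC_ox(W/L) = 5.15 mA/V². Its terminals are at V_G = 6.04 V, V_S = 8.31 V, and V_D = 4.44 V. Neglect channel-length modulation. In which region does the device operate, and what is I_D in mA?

V_SG = V_S − V_G = 8.31 − 6.04 = 2.27 V; V_SD = V_S − V_D = 8.31 − 4.44 = 3.87 V.
V_ov = V_SG − |V_tp| = 2.27 − 1.4 = 0.87 V.
Since V_SD = 3.87 V ≥ V_ov = 0.87 V, the device is in saturation.
I_D = ½ k_p V_ov² = 0.5 × 5.15 × 0.87² = 1.95 mA.

Saturation; I_D = 1.95 mA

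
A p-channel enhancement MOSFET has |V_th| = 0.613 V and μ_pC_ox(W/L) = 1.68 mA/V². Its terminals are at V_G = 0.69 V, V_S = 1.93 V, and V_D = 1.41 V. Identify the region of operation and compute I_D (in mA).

Triode; I_D = 0.321 mA

V_SG = V_S − V_G = 1.93 − 0.69 = 1.24 V; V_SD = V_S − V_D = 1.93 − 1.41 = 0.52 V.
V_ov = V_SG − |V_th| = 1.24 − 0.613 = 0.627 V.
Since V_SD = 0.52 V < V_ov = 0.627 V, the device is in the triode region.
I_D = k_p [V_ov · V_SD − ½ V_SD²] = 1.68 × [0.627 × 0.52 − 0.5 × 0.52²] = 0.321 mA.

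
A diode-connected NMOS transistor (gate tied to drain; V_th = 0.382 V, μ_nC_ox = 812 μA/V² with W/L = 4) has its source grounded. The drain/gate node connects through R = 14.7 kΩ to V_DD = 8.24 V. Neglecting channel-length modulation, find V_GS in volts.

With gate tied to drain, V_GS = V_DS ≥ V_GS − V_th, so the device is in saturation.
k_n = μ_nC_ox · (W/L) = 3.248 mA/V².
KCL at the drain: ½ k_n (V_GS − V_th)² = (V_DD − V_GS)/R.
Let x = V_GS − 0.382. Then 23.9 x² + x − 7.858 = 0, giving x = 0.553 V (positive root), so V_GS = 0.935 V.
I_D = (V_DD − V_GS)/R = (8.24 − 0.935) / 14.7 = 0.497 mA.

V_GS = 0.935 V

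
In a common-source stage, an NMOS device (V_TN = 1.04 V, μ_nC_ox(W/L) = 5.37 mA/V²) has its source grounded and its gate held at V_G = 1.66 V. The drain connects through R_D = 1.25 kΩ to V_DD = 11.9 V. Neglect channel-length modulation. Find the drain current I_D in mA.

V_GS = V_G = 1.66 V, so V_ov = 1.66 − 1.04 = 0.62 V.
Assume saturation: I_D = ½ k_n V_ov² = 0.5 × 5.37 × 0.62² = 1.03 mA, giving V_DS = V_DD − I_D R_D = 11.9 − 1.03 × 1.25 = 10.6 V.
V_DS = 10.6 V ≥ V_ov = 0.62 V, confirming saturation.

I_D = 1.03 mA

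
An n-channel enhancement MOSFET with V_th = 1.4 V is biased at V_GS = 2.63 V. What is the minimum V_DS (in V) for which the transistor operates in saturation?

The boundary between triode and saturation is V_DS = V_GS − V_th = V_ov.
V_ov = 2.63 − 1.4 = 1.23 V.

V_DS,sat = 1.23 V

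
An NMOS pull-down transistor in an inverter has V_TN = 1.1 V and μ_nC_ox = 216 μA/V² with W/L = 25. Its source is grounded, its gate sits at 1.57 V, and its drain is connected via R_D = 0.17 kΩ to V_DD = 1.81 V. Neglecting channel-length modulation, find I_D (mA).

V_GS = V_G = 1.57 V, so V_ov = 1.57 − 1.1 = 0.47 V.
k_n = μ_nC_ox · (W/L) = 5.4 mA/V².
Assume saturation: I_D = ½ k_n V_ov² = 0.5 × 5.4 × 0.47² = 0.596 mA, giving V_DS = V_DD − I_D R_D = 1.81 − 0.596 × 0.17 = 1.71 V.
V_DS = 1.71 V ≥ V_ov = 0.47 V, confirming saturation.

I_D = 0.596 mA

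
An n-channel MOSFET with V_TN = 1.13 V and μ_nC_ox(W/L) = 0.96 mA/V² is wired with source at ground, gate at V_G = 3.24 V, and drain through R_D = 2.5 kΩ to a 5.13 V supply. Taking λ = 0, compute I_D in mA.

V_GS = V_G = 3.24 V, so V_ov = 3.24 − 1.13 = 2.11 V.
Assume saturation: I_D = ½ k_n V_ov² = 0.5 × 0.96 × 2.11² = 2.14 mA, giving V_DS = V_DD − I_D R_D = 5.13 − 2.14 × 2.5 = -0.213 V.
But -0.213 V < V_ov = 2.11 V, so the device is actually in triode.
In triode I_D = k_n[V_ov V_DS − ½ V_DS²] and I_D = (V_DD − V_DS)/R_D. Equating: 1.2 V_DS² − 6.064 V_DS + 5.13 = 0, giving V_DS = 1.07 V (the root below V_ov).
I_D = (5.13 − 1.07) / 2.5 = 1.62 mA.

I_D = 1.62 mA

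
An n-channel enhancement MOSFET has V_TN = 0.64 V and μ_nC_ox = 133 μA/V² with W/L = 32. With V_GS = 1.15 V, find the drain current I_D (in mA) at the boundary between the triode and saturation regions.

I_D = 0.553 mA

At the boundary V_DS = V_ov = V_GS − V_TN = 1.15 − 0.64 = 0.51 V.
k_n = μ_nC_ox · (W/L) = 4.256 mA/V².
I_D = ½ k_n V_ov² = 0.5 × 4.256 × 0.51² = 0.553 mA.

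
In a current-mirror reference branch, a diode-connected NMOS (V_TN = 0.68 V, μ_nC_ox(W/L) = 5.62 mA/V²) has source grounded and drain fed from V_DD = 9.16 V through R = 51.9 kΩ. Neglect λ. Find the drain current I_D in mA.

With gate tied to drain, V_GS = V_DS ≥ V_GS − V_TN, so the device is in saturation.
KCL at the drain: ½ k_n (V_GS − V_TN)² = (V_DD − V_GS)/R.
Let x = V_GS − 0.68. Then 146 x² + x − 8.48 = 0, giving x = 0.238 V (positive root), so V_GS = 0.918 V.
I_D = (V_DD − V_GS)/R = (9.16 − 0.918) / 51.9 = 0.159 mA.

I_D = 0.159 mA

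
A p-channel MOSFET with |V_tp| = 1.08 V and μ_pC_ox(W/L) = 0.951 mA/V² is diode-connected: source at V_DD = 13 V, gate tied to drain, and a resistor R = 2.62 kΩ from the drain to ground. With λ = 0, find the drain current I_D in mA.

With gate tied to drain, V_SG = V_SD ≥ V_SG − |V_tp|, so the device is in saturation.
KCL at the drain: ½ k_p (V_SG − |V_tp|)² = (V_DD − V_SG)/R.
Let x = V_SG − 1.08. Then 1.25 x² + x − 11.92 = 0, giving x = 2.72 V (positive root), so V_SG = 3.8 V.
I_D = (V_DD − V_SG)/R = (13 − 3.8) / 2.62 = 3.51 mA.

I_D = 3.51 mA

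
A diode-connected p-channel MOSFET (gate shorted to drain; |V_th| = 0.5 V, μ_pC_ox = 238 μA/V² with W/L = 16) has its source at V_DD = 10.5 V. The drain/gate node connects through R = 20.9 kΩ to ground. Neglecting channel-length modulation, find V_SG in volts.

With gate tied to drain, V_SG = V_SD ≥ V_SG − |V_th|, so the device is in saturation.
k_p = μ_pC_ox · (W/L) = 3.808 mA/V².
KCL at the drain: ½ k_p (V_SG − |V_th|)² = (V_DD − V_SG)/R.
Let x = V_SG − 0.5. Then 39.8 x² + x − 10 = 0, giving x = 0.489 V (positive root), so V_SG = 0.989 V.
I_D = (V_DD − V_SG)/R = (10.5 − 0.989) / 20.9 = 0.455 mA.

V_SG = 0.989 V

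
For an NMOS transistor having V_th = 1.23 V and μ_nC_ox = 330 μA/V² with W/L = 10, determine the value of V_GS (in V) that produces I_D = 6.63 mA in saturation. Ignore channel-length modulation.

k_n = μ_nC_ox · (W/L) = 3.3 mA/V².
In saturation I_D = ½ k_n (V_GS − V_th)², so V_GS − V_th = √(2 I_D / k_n) = √(2 × 6.63 / 3.3) = 2 V.
V_GS = 1.23 + 2 = 3.23 V.

V_GS = 3.23 V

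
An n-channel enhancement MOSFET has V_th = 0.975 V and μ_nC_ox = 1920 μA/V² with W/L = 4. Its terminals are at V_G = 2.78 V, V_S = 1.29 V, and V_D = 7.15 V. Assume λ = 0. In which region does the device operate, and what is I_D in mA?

Saturation; I_D = 1.02 mA

V_GS = V_G − V_S = 2.78 − 1.29 = 1.49 V; V_DS = V_D − V_S = 7.15 − 1.29 = 5.86 V.
k_n = μ_nC_ox · (W/L) = 7.68 mA/V².
V_ov = V_GS − V_th = 1.49 − 0.975 = 0.515 V.
Since V_DS = 5.86 V ≥ V_ov = 0.515 V, the device is in saturation.
I_D = ½ k_n V_ov² = 0.5 × 7.68 × 0.515² = 1.02 mA.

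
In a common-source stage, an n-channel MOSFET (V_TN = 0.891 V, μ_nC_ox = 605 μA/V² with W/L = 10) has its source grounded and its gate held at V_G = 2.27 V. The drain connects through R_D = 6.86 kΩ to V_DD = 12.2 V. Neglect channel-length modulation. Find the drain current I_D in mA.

I_D = 1.75 mA

V_GS = V_G = 2.27 V, so V_ov = 2.27 − 0.891 = 1.38 V.
k_n = μ_nC_ox · (W/L) = 6.05 mA/V².
Assume saturation: I_D = ½ k_n V_ov² = 0.5 × 6.05 × 1.38² = 5.75 mA, giving V_DS = V_DD − I_D R_D = 12.2 − 5.75 × 6.86 = -27.3 V.
But -27.3 V < V_ov = 1.38 V, so the device is actually in triode.
In triode I_D = k_n[V_ov V_DS − ½ V_DS²] and I_D = (V_DD − V_DS)/R_D. Equating: 20.8 V_DS² − 58.23 V_DS + 12.2 = 0, giving V_DS = 0.228 V (the root below V_ov).
I_D = (12.2 − 0.228) / 6.86 = 1.75 mA.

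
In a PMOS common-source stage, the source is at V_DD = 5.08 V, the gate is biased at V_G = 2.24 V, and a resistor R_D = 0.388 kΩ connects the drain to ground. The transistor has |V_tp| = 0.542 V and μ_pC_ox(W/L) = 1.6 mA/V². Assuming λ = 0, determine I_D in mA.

I_D = 4.22 mA

V_SG = V_DD − V_G = 5.08 − 2.24 = 2.84 V, so V_ov = 2.84 − 0.542 = 2.3 V.
Assume saturation: I_D = ½ k_p V_ov² = 0.5 × 1.6 × 2.3² = 4.22 mA, giving V_SD = V_DD − I_D R_D = 5.08 − 4.22 × 0.388 = 3.44 V.
V_SD = 3.44 V ≥ V_ov = 2.3 V, confirming saturation.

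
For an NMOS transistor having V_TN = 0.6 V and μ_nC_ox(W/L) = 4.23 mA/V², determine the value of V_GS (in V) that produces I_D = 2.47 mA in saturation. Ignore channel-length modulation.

V_GS = 1.68 V

In saturation I_D = ½ k_n (V_GS − V_TN)², so V_GS − V_TN = √(2 I_D / k_n) = √(2 × 2.47 / 4.23) = 1.08 V.
V_GS = 0.6 + 1.08 = 1.68 V.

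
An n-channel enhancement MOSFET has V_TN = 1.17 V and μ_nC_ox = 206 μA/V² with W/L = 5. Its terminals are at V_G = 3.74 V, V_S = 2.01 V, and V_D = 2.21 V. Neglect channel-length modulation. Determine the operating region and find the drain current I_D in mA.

Triode; I_D = 0.0948 mA

V_GS = V_G − V_S = 3.74 − 2.01 = 1.73 V; V_DS = V_D − V_S = 2.21 − 2.01 = 0.2 V.
k_n = μ_nC_ox · (W/L) = 1.03 mA/V².
V_ov = V_GS − V_TN = 1.73 − 1.17 = 0.56 V.
Since V_DS = 0.2 V < V_ov = 0.56 V, the device is in the triode region.
I_D = k_n [V_ov · V_DS − ½ V_DS²] = 1.03 × [0.56 × 0.2 − 0.5 × 0.2²] = 0.0948 mA.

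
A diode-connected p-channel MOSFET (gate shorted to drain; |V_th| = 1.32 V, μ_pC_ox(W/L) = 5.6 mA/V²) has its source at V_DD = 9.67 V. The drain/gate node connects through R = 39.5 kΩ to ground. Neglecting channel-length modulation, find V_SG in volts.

V_SG = 1.59 V

With gate tied to drain, V_SG = V_SD ≥ V_SG − |V_th|, so the device is in saturation.
KCL at the drain: ½ k_p (V_SG − |V_th|)² = (V_DD − V_SG)/R.
Let x = V_SG − 1.32. Then 111 x² + x − 8.35 = 0, giving x = 0.27 V (positive root), so V_SG = 1.59 V.
I_D = (V_DD − V_SG)/R = (9.67 − 1.59) / 39.5 = 0.205 mA.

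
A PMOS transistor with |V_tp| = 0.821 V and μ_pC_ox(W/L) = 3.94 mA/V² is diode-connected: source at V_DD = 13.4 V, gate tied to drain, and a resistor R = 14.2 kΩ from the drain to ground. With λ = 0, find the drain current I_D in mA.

With gate tied to drain, V_SG = V_SD ≥ V_SG − |V_tp|, so the device is in saturation.
KCL at the drain: ½ k_p (V_SG − |V_tp|)² = (V_DD − V_SG)/R.
Let x = V_SG − 0.821. Then 28 x² + x − 12.58 = 0, giving x = 0.653 V (positive root), so V_SG = 1.47 V.
I_D = (V_DD − V_SG)/R = (13.4 − 1.47) / 14.2 = 0.84 mA.

I_D = 0.840 mA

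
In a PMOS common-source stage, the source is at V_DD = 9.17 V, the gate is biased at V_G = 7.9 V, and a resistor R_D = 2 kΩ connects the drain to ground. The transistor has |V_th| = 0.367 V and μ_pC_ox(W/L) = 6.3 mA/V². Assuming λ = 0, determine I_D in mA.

V_SG = V_DD − V_G = 9.17 − 7.9 = 1.27 V, so V_ov = 1.27 − 0.367 = 0.903 V.
Assume saturation: I_D = ½ k_p V_ov² = 0.5 × 6.3 × 0.903² = 2.57 mA, giving V_SD = V_DD − I_D R_D = 9.17 − 2.57 × 2 = 4.03 V.
V_SD = 4.03 V ≥ V_ov = 0.903 V, confirming saturation.

I_D = 2.57 mA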